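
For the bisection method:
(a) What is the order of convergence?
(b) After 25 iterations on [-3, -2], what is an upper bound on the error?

(a) Bisection has linear (order 1) convergence; the error is halved each step.

(b) Error bound = (b-a)/2^n = (-2 - (-3))/2^{25}
    = 1/2^{25}

(a) 1 (linear); (b) error ≤ 2.98e-08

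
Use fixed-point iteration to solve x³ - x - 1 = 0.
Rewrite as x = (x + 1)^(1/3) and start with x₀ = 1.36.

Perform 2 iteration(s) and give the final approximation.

Equation: x³ - x - 1 = 0
Fixed-point form: x = (x + 1)^(1/3)
x₀ = 1.36

x_1 = g(1.360000) = 1.331386
x_2 = g(1.331386) = 1.325983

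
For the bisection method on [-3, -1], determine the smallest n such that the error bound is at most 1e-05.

We need (b-a)/2^n ≤ 1e-05
(-1 - (-3))/2^n ≤ 1e-05
2/2^n ≤ 1e-05
2^n ≥ 200000
n ≥ log₂(200000) = 17.61
n ≥ 18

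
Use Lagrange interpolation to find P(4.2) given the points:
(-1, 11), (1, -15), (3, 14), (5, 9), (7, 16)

Lagrange interpolation formula:
P(x) = Σ yᵢ × Lᵢ(x)
where Lᵢ(x) = Π_{j≠i} (x - xⱼ)/(xᵢ - xⱼ)

L_0(4.2) = (4.2 - 1)/(-1 - 1) × (4.2 - 3)/(-1 - 3) × (4.2 - 5)/(-1 - 5) × (4.2 - 7)/(-1 - 7) = 0.022400
L_1(4.2) = (4.2 - (-1))/(1 - (-1)) × (4.2 - 3)/(1 - 3) × (4.2 - 5)/(1 - 5) × (4.2 - 7)/(1 - 7) = -0.145600
L_2(4.2) = (4.2 - (-1))/(3 - (-1)) × (4.2 - 1)/(3 - 1) × (4.2 - 5)/(3 - 5) × (4.2 - 7)/(3 - 7) = 0.582400
L_3(4.2) = (4.2 - (-1))/(5 - (-1)) × (4.2 - 1)/(5 - 1) × (4.2 - 3)/(5 - 3) × (4.2 - 7)/(5 - 7) = 0.582400
L_4(4.2) = (4.2 - (-1))/(7 - (-1)) × (4.2 - 1)/(7 - 1) × (4.2 - 3)/(7 - 3) × (4.2 - 5)/(7 - 5) = -0.041600

P(4.2) = 11×L_0(4.2) + (-15)×L_1(4.2) + 14×L_2(4.2) + 9×L_3(4.2) + 16×L_4(4.2)
P(4.2) = 15.160000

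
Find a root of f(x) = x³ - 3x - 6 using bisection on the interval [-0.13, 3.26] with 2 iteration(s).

f(x) = x³ - 3x - 6
Initial interval: [-0.13, 3.26]

Iteration 1:
  c_1 = (-0.130000 + 3.260000)/2 = 1.565000
  f(c_1) = f(1.565000) = -6.861963
  f(a) × f(c) ≥ 0, new interval: [1.565000, 3.260000]
Iteration 2:
  c_2 = (1.565000 + 3.260000)/2 = 2.412500
  f(c_2) = f(2.412500) = 0.803627
  f(a) × f(c) < 0, new interval: [1.565000, 2.412500]

After 2 iteration(s), the approximation is c_2 = 2.412500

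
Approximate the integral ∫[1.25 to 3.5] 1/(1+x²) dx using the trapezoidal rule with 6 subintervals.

f(x) = 1/(1+x²)
a = 1.25, b = 3.5, n = 6
h = (b - a)/n = 0.375000

Trapezoidal rule: (h/2)[f(x₀) + 2f(x₁) + 2f(x₂) + ... + f(xₙ)]

x_0 = 1.2500, f(x_0) = 0.390244, coefficient = 1
x_1 = 1.6250, f(x_1) = 0.274678, coefficient = 2
x_2 = 2.0000, f(x_2) = 0.200000, coefficient = 2
x_3 = 2.3750, f(x_3) = 0.150588, coefficient = 2
x_4 = 2.7500, f(x_4) = 0.116788, coefficient = 2
x_5 = 3.1250, f(x_5) = 0.092888, coefficient = 2
x_6 = 3.5000, f(x_6) = 0.075472, coefficient = 1

I ≈ (0.375000/2) × 2.135601 = 0.400425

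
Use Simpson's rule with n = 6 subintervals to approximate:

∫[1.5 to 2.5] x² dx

f(x) = x²
a = 1.5, b = 2.5, n = 6
h = (b - a)/n = 0.166667

Simpson's rule: (h/3)[f(x₀) + 4f(x₁) + 2f(x₂) + ... + f(xₙ)]

x_0 = 1.5000, f(x_0) = 2.250000, coefficient = 1
x_1 = 1.6667, f(x_1) = 2.777778, coefficient = 4
x_2 = 1.8333, f(x_2) = 3.361111, coefficient = 2
x_3 = 2.0000, f(x_3) = 4.000000, coefficient = 4
x_4 = 2.1667, f(x_4) = 4.694444, coefficient = 2
x_5 = 2.3333, f(x_5) = 5.444444, coefficient = 4
x_6 = 2.5000, f(x_6) = 6.250000, coefficient = 1

I ≈ (0.166667/3) × 73.500000 = 4.083333
Exact value: 4.083333
Error: 0.000000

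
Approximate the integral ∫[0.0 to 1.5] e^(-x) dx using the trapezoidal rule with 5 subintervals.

f(x) = e^(-x)
a = 0.0, b = 1.5, n = 5
h = (b - a)/n = 0.300000

Trapezoidal rule: (h/2)[f(x₀) + 2f(x₁) + 2f(x₂) + ... + f(xₙ)]

x_0 = 0.0000, f(x_0) = 1.000000, coefficient = 1
x_1 = 0.3000, f(x_1) = 0.740818, coefficient = 2
x_2 = 0.6000, f(x_2) = 0.548812, coefficient = 2
x_3 = 0.9000, f(x_3) = 0.406570, coefficient = 2
x_4 = 1.2000, f(x_4) = 0.301194, coefficient = 2
x_5 = 1.5000, f(x_5) = 0.223130, coefficient = 1

I ≈ (0.300000/2) × 5.217918 = 0.782688
Exact value: 0.776870
Error: 0.005818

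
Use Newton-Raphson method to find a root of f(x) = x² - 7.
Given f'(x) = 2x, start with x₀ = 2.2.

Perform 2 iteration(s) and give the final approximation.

f(x) = x² - 7
f'(x) = 2x
x₀ = 2.2

Newton-Raphson formula: x_{n+1} = x_n - f(x_n)/f'(x_n)

Iteration 1:
  f(2.200000) = -2.160000
  f'(2.200000) = 4.400000
  x_1 = 2.200000 - (-2.160000)/4.400000 = 2.690909
Iteration 2:
  f(2.690909) = 0.240992
  f'(2.690909) = 5.381818
  x_2 = 2.690909 - 0.240992/5.381818 = 2.646130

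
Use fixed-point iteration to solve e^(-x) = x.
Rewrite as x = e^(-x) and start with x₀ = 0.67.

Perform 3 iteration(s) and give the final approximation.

Equation: e^(-x) = x
Fixed-point form: x = e^(-x)
x₀ = 0.67

x_1 = g(0.670000) = 0.511709
x_2 = g(0.511709) = 0.599470
x_3 = g(0.599470) = 0.549102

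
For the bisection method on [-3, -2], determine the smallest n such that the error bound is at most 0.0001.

We need (b-a)/2^n ≤ 0.0001
(-2 - (-3))/2^n ≤ 0.0001
1/2^n ≤ 0.0001
2^n ≥ 10000
n ≥ log₂(10000) = 13.29
n ≥ 14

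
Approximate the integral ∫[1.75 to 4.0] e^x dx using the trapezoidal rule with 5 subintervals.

f(x) = e^x
a = 1.75, b = 4.0, n = 5
h = (b - a)/n = 0.450000

Trapezoidal rule: (h/2)[f(x₀) + 2f(x₁) + 2f(x₂) + ... + f(xₙ)]

x_0 = 1.7500, f(x_0) = 5.754603, coefficient = 1
x_1 = 2.2000, f(x_1) = 9.025013, coefficient = 2
x_2 = 2.6500, f(x_2) = 14.154039, coefficient = 2
x_3 = 3.1000, f(x_3) = 22.197951, coefficient = 2
x_4 = 3.5500, f(x_4) = 34.813317, coefficient = 2
x_5 = 4.0000, f(x_5) = 54.598150, coefficient = 1

I ≈ (0.450000/2) × 220.733395 = 49.665014
Exact value: 48.843547
Error: 0.821466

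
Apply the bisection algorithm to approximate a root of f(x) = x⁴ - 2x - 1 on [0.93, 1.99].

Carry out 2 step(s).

f(x) = x⁴ - 2x - 1
Initial interval: [0.93, 1.99]

Iteration 1:
  c_1 = (0.930000 + 1.990000)/2 = 1.460000
  f(c_1) = f(1.460000) = 0.623719
  f(a) × f(c) < 0, new interval: [0.930000, 1.460000]
Iteration 2:
  c_2 = (0.930000 + 1.460000)/2 = 1.195000
  f(c_2) = f(1.195000) = -1.350745
  f(a) × f(c) ≥ 0, new interval: [1.195000, 1.460000]

After 2 iteration(s), the approximation is c_2 = 1.195000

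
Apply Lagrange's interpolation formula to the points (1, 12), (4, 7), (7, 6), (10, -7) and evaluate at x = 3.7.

Lagrange interpolation formula:
P(x) = Σ yᵢ × Lᵢ(x)
where Lᵢ(x) = Π_{j≠i} (x - xⱼ)/(xᵢ - xⱼ)

L_0(3.7) = (3.7 - 4)/(1 - 4) × (3.7 - 7)/(1 - 7) × (3.7 - 10)/(1 - 10) = 0.038500
L_1(3.7) = (3.7 - 1)/(4 - 1) × (3.7 - 7)/(4 - 7) × (3.7 - 10)/(4 - 10) = 1.039500
L_2(3.7) = (3.7 - 1)/(7 - 1) × (3.7 - 4)/(7 - 4) × (3.7 - 10)/(7 - 10) = -0.094500
L_3(3.7) = (3.7 - 1)/(10 - 1) × (3.7 - 4)/(10 - 4) × (3.7 - 7)/(10 - 7) = 0.016500

P(3.7) = 12×L_0(3.7) + 7×L_1(3.7) + 6×L_2(3.7) + (-7)×L_3(3.7)
P(3.7) = 7.056000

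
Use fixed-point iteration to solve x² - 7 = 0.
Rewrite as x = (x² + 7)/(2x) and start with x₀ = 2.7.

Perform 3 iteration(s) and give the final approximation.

Equation: x² - 7 = 0
Fixed-point form: x = (x² + 7)/(2x)
x₀ = 2.7

x_1 = g(2.700000) = 2.646296
x_2 = g(2.646296) = 2.645751
x_3 = g(2.645751) = 2.645751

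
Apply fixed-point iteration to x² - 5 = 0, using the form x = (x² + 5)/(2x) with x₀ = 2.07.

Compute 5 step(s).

Equation: x² - 5 = 0
Fixed-point form: x = (x² + 5)/(2x)
x₀ = 2.07

x_1 = g(2.070000) = 2.242729
x_2 = g(2.242729) = 2.236078
x_3 = g(2.236078) = 2.236068
x_4 = g(2.236068) = 2.236068
x_5 = g(2.236068) = 2.236068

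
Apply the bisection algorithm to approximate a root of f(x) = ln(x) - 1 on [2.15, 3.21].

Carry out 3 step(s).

f(x) = ln(x) - 1
Initial interval: [2.15, 3.21]

Iteration 1:
  c_1 = (2.150000 + 3.210000)/2 = 2.680000
  f(c_1) = f(2.680000) = -0.014183
  f(a) × f(c) ≥ 0, new interval: [2.680000, 3.210000]
Iteration 2:
  c_2 = (2.680000 + 3.210000)/2 = 2.945000
  f(c_2) = f(2.945000) = 0.080109
  f(a) × f(c) < 0, new interval: [2.680000, 2.945000]
Iteration 3:
  c_3 = (2.680000 + 2.945000)/2 = 2.812500
  f(c_3) = f(2.812500) = 0.034074
  f(a) × f(c) < 0, new interval: [2.680000, 2.812500]

After 3 iteration(s), the approximation is c_3 = 2.812500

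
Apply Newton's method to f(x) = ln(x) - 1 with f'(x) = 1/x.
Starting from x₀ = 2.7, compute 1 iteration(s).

f(x) = ln(x) - 1
f'(x) = 1/x
x₀ = 2.7

Newton-Raphson formula: x_{n+1} = x_n - f(x_n)/f'(x_n)

Iteration 1:
  f(2.700000) = -0.006748
  f'(2.700000) = 0.370370
  x_1 = 2.700000 - (-0.006748)/0.370370 = 2.718220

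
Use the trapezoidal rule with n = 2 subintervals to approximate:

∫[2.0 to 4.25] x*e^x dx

f(x) = x*e^x
a = 2.0, b = 4.25, n = 2
h = (b - a)/n = 1.125000

Trapezoidal rule: (h/2)[f(x₀) + 2f(x₁) + 2f(x₂) + ... + f(xₙ)]

x_0 = 2.0000, f(x_0) = 14.778112, coefficient = 1
x_1 = 3.1250, f(x_1) = 71.124672, coefficient = 2
x_2 = 4.2500, f(x_2) = 297.948002, coefficient = 1

I ≈ (1.125000/2) × 454.975459 = 255.923696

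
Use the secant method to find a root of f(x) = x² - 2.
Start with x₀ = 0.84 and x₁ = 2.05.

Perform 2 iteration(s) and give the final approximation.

f(x) = x² - 2
x₀ = 0.84, x₁ = 2.05

Secant formula: x_{n+1} = x_n - f(x_n)(x_n - x_{n-1})/(f(x_n) - f(x_{n-1}))

Iteration 1:
  f(0.840000) = -1.294400
  f(2.050000) = 2.202500
  x_2 = 2.050000 - 2.202500×(2.050000 - 0.840000)/(2.202500 - (-1.294400))
       = 1.287889
Iteration 2:
  f(2.050000) = 2.202500
  f(1.287889) = -0.341341
  x_3 = 1.287889 - (-0.341341)×(1.287889 - 2.050000)/(-0.341341 - 2.202500)
       = 1.390152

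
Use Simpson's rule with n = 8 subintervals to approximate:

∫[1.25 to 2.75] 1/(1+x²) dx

f(x) = 1/(1+x²)
a = 1.25, b = 2.75, n = 8
h = (b - a)/n = 0.187500

Simpson's rule: (h/3)[f(x₀) + 4f(x₁) + 2f(x₂) + ... + f(xₙ)]

x_0 = 1.2500, f(x_0) = 0.390244, coefficient = 1
x_1 = 1.4375, f(x_1) = 0.326115, coefficient = 4
x_2 = 1.6250, f(x_2) = 0.274678, coefficient = 2
x_3 = 1.8125, f(x_3) = 0.233364, coefficient = 4
x_4 = 2.0000, f(x_4) = 0.200000, coefficient = 2
x_5 = 2.1875, f(x_5) = 0.172856, coefficient = 4
x_6 = 2.3750, f(x_6) = 0.150588, coefficient = 2
x_7 = 2.5625, f(x_7) = 0.132163, coefficient = 4
x_8 = 2.7500, f(x_8) = 0.116788, coefficient = 1

I ≈ (0.187500/3) × 5.215556 = 0.325972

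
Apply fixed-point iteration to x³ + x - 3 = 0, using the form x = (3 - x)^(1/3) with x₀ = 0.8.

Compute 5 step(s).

Equation: x³ + x - 3 = 0
Fixed-point form: x = (3 - x)^(1/3)
x₀ = 0.8

x_1 = g(0.800000) = 1.300591
x_2 = g(1.300591) = 1.193345
x_3 = g(1.193345) = 1.217938
x_4 = g(1.217938) = 1.212386
x_5 = g(1.212386) = 1.213644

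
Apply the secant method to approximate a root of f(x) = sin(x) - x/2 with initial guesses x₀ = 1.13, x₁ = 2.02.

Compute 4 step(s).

f(x) = sin(x) - x/2
x₀ = 1.13, x₁ = 2.02

Secant formula: x_{n+1} = x_n - f(x_n)(x_n - x_{n-1})/(f(x_n) - f(x_{n-1}))

Iteration 1:
  f(1.130000) = 0.339412
  f(2.020000) = -0.109207
  x_2 = 2.020000 - (-0.109207)×(2.020000 - 1.130000)/(-0.109207 - 0.339412)
       = 1.803348
Iteration 2:
  f(2.020000) = -0.109207
  f(1.803348) = 0.071407
  x_3 = 1.803348 - 0.071407×(1.803348 - 2.020000)/(0.071407 - (-0.109207))
       = 1.889003
Iteration 3:
  f(1.803348) = 0.071407
  f(1.889003) = 0.005296
  x_4 = 1.889003 - 0.005296×(1.889003 - 1.803348)/(0.005296 - 0.071407)
       = 1.895865
Iteration 4:
  f(1.889003) = 0.005296
  f(1.895865) = -0.000304
  x_5 = 1.895865 - (-0.000304)×(1.895865 - 1.889003)/(-0.000304 - 0.005296)
       = 1.895493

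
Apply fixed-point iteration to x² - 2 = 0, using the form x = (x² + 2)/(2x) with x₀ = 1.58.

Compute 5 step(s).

Equation: x² - 2 = 0
Fixed-point form: x = (x² + 2)/(2x)
x₀ = 1.58

x_1 = g(1.580000) = 1.422911
x_2 = g(1.422911) = 1.414240
x_3 = g(1.414240) = 1.414214
x_4 = g(1.414214) = 1.414214
x_5 = g(1.414214) = 1.414214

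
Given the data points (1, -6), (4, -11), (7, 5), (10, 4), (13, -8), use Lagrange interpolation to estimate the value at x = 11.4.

Lagrange interpolation formula:
P(x) = Σ yᵢ × Lᵢ(x)
where Lᵢ(x) = Π_{j≠i} (x - xⱼ)/(xᵢ - xⱼ)

L_0(11.4) = (11.4 - 4)/(1 - 4) × (11.4 - 7)/(1 - 7) × (11.4 - 10)/(1 - 10) × (11.4 - 13)/(1 - 13) = -0.037518
L_1(11.4) = (11.4 - 1)/(4 - 1) × (11.4 - 7)/(4 - 7) × (11.4 - 10)/(4 - 10) × (11.4 - 13)/(4 - 13) = 0.210910
L_2(11.4) = (11.4 - 1)/(7 - 1) × (11.4 - 4)/(7 - 4) × (11.4 - 10)/(7 - 10) × (11.4 - 13)/(7 - 13) = -0.532069
L_3(11.4) = (11.4 - 1)/(10 - 1) × (11.4 - 4)/(10 - 4) × (11.4 - 7)/(10 - 7) × (11.4 - 13)/(10 - 13) = 1.114812
L_4(11.4) = (11.4 - 1)/(13 - 1) × (11.4 - 4)/(13 - 4) × (11.4 - 7)/(13 - 7) × (11.4 - 10)/(13 - 10) = 0.243865

P(11.4) = (-6)×L_0(11.4) + (-11)×L_1(11.4) + 5×L_2(11.4) + 4×L_3(11.4) + (-8)×L_4(11.4)
P(11.4) = -2.246927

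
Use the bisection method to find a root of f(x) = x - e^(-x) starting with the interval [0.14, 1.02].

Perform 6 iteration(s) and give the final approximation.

f(x) = x - e^(-x)
Initial interval: [0.14, 1.02]

Iteration 1:
  c_1 = (0.140000 + 1.020000)/2 = 0.580000
  f(c_1) = f(0.580000) = 0.020102
  f(a) × f(c) < 0, new interval: [0.140000, 0.580000]
Iteration 2:
  c_2 = (0.140000 + 0.580000)/2 = 0.360000
  f(c_2) = f(0.360000) = -0.337676
  f(a) × f(c) ≥ 0, new interval: [0.360000, 0.580000]
Iteration 3:
  c_3 = (0.360000 + 0.580000)/2 = 0.470000
  f(c_3) = f(0.470000) = -0.155002
  f(a) × f(c) ≥ 0, new interval: [0.470000, 0.580000]
Iteration 4:
  c_4 = (0.470000 + 0.580000)/2 = 0.525000
  f(c_4) = f(0.525000) = -0.066555
  f(a) × f(c) ≥ 0, new interval: [0.525000, 0.580000]
Iteration 5:
  c_5 = (0.525000 + 0.580000)/2 = 0.552500
  f(c_5) = f(0.552500) = -0.023009
  f(a) × f(c) ≥ 0, new interval: [0.552500, 0.580000]
Iteration 6:
  c_6 = (0.552500 + 0.580000)/2 = 0.566250
  f(c_6) = f(0.566250) = -0.001400
  f(a) × f(c) ≥ 0, new interval: [0.566250, 0.580000]

After 6 iteration(s), the approximation is c_6 = 0.566250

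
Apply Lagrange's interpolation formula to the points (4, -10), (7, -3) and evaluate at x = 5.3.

Lagrange interpolation formula:
P(x) = Σ yᵢ × Lᵢ(x)
where Lᵢ(x) = Π_{j≠i} (x - xⱼ)/(xᵢ - xⱼ)

L_0(5.3) = (5.3 - 7)/(4 - 7) = 0.566667
L_1(5.3) = (5.3 - 4)/(7 - 4) = 0.433333

P(5.3) = (-10)×L_0(5.3) + (-3)×L_1(5.3)
P(5.3) = -6.966667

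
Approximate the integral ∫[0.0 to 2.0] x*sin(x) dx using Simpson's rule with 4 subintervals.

f(x) = x*sin(x)
a = 0.0, b = 2.0, n = 4
h = (b - a)/n = 0.500000

Simpson's rule: (h/3)[f(x₀) + 4f(x₁) + 2f(x₂) + ... + f(xₙ)]

x_0 = 0.0000, f(x_0) = 0.000000, coefficient = 1
x_1 = 0.5000, f(x_1) = 0.239713, coefficient = 4
x_2 = 1.0000, f(x_2) = 0.841471, coefficient = 2
x_3 = 1.5000, f(x_3) = 1.496242, coefficient = 4
x_4 = 2.0000, f(x_4) = 1.818595, coefficient = 1

I ≈ (0.500000/3) × 10.445358 = 1.740893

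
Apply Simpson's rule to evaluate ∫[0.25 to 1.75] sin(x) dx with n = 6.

f(x) = sin(x)
a = 0.25, b = 1.75, n = 6
h = (b - a)/n = 0.250000

Simpson's rule: (h/3)[f(x₀) + 4f(x₁) + 2f(x₂) + ... + f(xₙ)]

x_0 = 0.2500, f(x_0) = 0.247404, coefficient = 1
x_1 = 0.5000, f(x_1) = 0.479426, coefficient = 4
x_2 = 0.7500, f(x_2) = 0.681639, coefficient = 2
x_3 = 1.0000, f(x_3) = 0.841471, coefficient = 4
x_4 = 1.2500, f(x_4) = 0.948985, coefficient = 2
x_5 = 1.5000, f(x_5) = 0.997495, coefficient = 4
x_6 = 1.7500, f(x_6) = 0.983986, coefficient = 1

I ≈ (0.250000/3) × 13.766203 = 1.147184
Exact value: 1.147158
Error: 0.000025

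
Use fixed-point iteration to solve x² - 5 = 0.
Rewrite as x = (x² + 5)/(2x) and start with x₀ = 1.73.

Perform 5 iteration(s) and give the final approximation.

Equation: x² - 5 = 0
Fixed-point form: x = (x² + 5)/(2x)
x₀ = 1.73

x_1 = g(1.730000) = 2.310087
x_2 = g(2.310087) = 2.237254
x_3 = g(2.237254) = 2.236068
x_4 = g(2.236068) = 2.236068
x_5 = g(2.236068) = 2.236068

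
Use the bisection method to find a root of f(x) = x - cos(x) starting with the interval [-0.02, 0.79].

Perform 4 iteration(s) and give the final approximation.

f(x) = x - cos(x)
Initial interval: [-0.02, 0.79]

Iteration 1:
  c_1 = (-0.020000 + 0.790000)/2 = 0.385000
  f(c_1) = f(0.385000) = -0.541798
  f(a) × f(c) ≥ 0, new interval: [0.385000, 0.790000]
Iteration 2:
  c_2 = (0.385000 + 0.790000)/2 = 0.587500
  f(c_2) = f(0.587500) = -0.244829
  f(a) × f(c) ≥ 0, new interval: [0.587500, 0.790000]
Iteration 3:
  c_3 = (0.587500 + 0.790000)/2 = 0.688750
  f(c_3) = f(0.688750) = -0.083291
  f(a) × f(c) ≥ 0, new interval: [0.688750, 0.790000]
Iteration 4:
  c_4 = (0.688750 + 0.790000)/2 = 0.739375
  f(c_4) = f(0.739375) = 0.000485
  f(a) × f(c) < 0, new interval: [0.688750, 0.739375]

After 4 iteration(s), the approximation is c_4 = 0.739375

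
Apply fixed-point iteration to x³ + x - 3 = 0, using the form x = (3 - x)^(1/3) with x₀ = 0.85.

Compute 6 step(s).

Equation: x³ + x - 3 = 0
Fixed-point form: x = (3 - x)^(1/3)
x₀ = 0.85

x_1 = g(0.850000) = 1.290663
x_2 = g(1.290663) = 1.195664
x_3 = g(1.195664) = 1.217416
x_4 = g(1.217416) = 1.212504
x_5 = g(1.212504) = 1.213617
x_6 = g(1.213617) = 1.213365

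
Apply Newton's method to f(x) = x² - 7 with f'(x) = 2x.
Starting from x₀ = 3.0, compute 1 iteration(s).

f(x) = x² - 7
f'(x) = 2x
x₀ = 3.0

Newton-Raphson formula: x_{n+1} = x_n - f(x_n)/f'(x_n)

Iteration 1:
  f(3.000000) = 2.000000
  f'(3.000000) = 6.000000
  x_1 = 3.000000 - 2.000000/6.000000 = 2.666667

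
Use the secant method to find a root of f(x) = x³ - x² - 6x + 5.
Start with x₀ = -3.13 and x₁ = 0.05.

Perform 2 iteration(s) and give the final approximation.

f(x) = x³ - x² - 6x + 5
x₀ = -3.13, x₁ = 0.05

Secant formula: x_{n+1} = x_n - f(x_n)(x_n - x_{n-1})/(f(x_n) - f(x_{n-1}))

Iteration 1:
  f(-3.130000) = -16.681197
  f(0.050000) = 4.697625
  x_2 = 0.050000 - 4.697625×(0.050000 - (-3.130000))/(4.697625 - (-16.681197))
       = -0.648750
Iteration 2:
  f(0.050000) = 4.697625
  f(-0.648750) = 8.198579
  x_3 = -0.648750 - 8.198579×(-0.648750 - 0.050000)/(8.198579 - 4.697625)
       = 0.987591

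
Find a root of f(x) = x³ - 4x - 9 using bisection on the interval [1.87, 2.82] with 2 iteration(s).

f(x) = x³ - 4x - 9
Initial interval: [1.87, 2.82]

Iteration 1:
  c_1 = (1.870000 + 2.820000)/2 = 2.345000
  f(c_1) = f(2.345000) = -5.484786
  f(a) × f(c) ≥ 0, new interval: [2.345000, 2.820000]
Iteration 2:
  c_2 = (2.345000 + 2.820000)/2 = 2.582500
  f(c_2) = f(2.582500) = -2.106517
  f(a) × f(c) ≥ 0, new interval: [2.582500, 2.820000]

After 2 iteration(s), the approximation is c_2 = 2.582500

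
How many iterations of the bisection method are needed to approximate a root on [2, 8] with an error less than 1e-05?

We need (b-a)/2^n ≤ 1e-05
(8 - 2)/2^n ≤ 1e-05
6/2^n ≤ 1e-05
2^n ≥ 600000
n ≥ log₂(600000) = 19.19
n ≥ 20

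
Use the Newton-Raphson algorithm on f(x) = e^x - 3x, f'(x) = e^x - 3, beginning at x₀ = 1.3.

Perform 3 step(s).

f(x) = e^x - 3x
f'(x) = e^x - 3
x₀ = 1.3

Newton-Raphson formula: x_{n+1} = x_n - f(x_n)/f'(x_n)

Iteration 1:
  f(1.300000) = -0.230703
  f'(1.300000) = 0.669297
  x_1 = 1.300000 - (-0.230703)/0.669297 = 1.644695
Iteration 2:
  f(1.644695) = 0.245345
  f'(1.644695) = 2.179431
  x_2 = 1.644695 - 0.245345/2.179431 = 1.532122
Iteration 3:
  f(1.532122) = 0.031621
  f'(1.532122) = 1.627987
  x_3 = 1.532122 - 0.031621/1.627987 = 1.512699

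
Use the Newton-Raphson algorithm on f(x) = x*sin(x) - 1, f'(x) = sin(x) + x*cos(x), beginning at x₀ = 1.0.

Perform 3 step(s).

f(x) = x*sin(x) - 1
f'(x) = sin(x) + x*cos(x)
x₀ = 1.0

Newton-Raphson formula: x_{n+1} = x_n - f(x_n)/f'(x_n)

Iteration 1:
  f(1.000000) = -0.158529
  f'(1.000000) = 1.381773
  x_1 = 1.000000 - (-0.158529)/1.381773 = 1.114729
Iteration 2:
  f(1.114729) = 0.000794
  f'(1.114729) = 1.388741
  x_2 = 1.114729 - 0.000794/1.388741 = 1.114157
Iteration 3:
  f(1.114157) = 0.000000
  f'(1.114157) = 1.388809
  x_3 = 1.114157 - 0.000000/1.388809 = 1.114157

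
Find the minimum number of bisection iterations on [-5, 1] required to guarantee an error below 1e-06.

We need (b-a)/2^n ≤ 1e-06
(1 - (-5))/2^n ≤ 1e-06
6/2^n ≤ 1e-06
2^n ≥ 6000000
n ≥ log₂(6000000) = 22.52
n ≥ 23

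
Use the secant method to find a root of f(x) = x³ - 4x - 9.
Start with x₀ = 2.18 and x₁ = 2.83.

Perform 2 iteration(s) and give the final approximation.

f(x) = x³ - 4x - 9
x₀ = 2.18, x₁ = 2.83

Secant formula: x_{n+1} = x_n - f(x_n)(x_n - x_{n-1})/(f(x_n) - f(x_{n-1}))

Iteration 1:
  f(2.180000) = -7.359768
  f(2.830000) = 2.345187
  x_2 = 2.830000 - 2.345187×(2.830000 - 2.180000)/(2.345187 - (-7.359768))
       = 2.672929
Iteration 2:
  f(2.830000) = 2.345187
  f(2.672929) = -0.594851
  x_3 = 2.672929 - (-0.594851)×(2.672929 - 2.830000)/(-0.594851 - 2.345187)
       = 2.704708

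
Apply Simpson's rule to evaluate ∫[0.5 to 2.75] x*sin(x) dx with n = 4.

f(x) = x*sin(x)
a = 0.5, b = 2.75, n = 4
h = (b - a)/n = 0.562500

Simpson's rule: (h/3)[f(x₀) + 4f(x₁) + 2f(x₂) + ... + f(xₙ)]

x_0 = 0.5000, f(x_0) = 0.239713, coefficient = 1
x_1 = 1.0625, f(x_1) = 0.928173, coefficient = 4
x_2 = 1.6250, f(x_2) = 1.622613, coefficient = 2
x_3 = 2.1875, f(x_3) = 1.784539, coefficient = 4
x_4 = 2.7500, f(x_4) = 1.049568, coefficient = 1

I ≈ (0.562500/3) × 15.385357 = 2.884754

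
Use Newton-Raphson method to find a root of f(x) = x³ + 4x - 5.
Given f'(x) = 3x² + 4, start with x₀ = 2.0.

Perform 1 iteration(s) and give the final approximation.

f(x) = x³ + 4x - 5
f'(x) = 3x² + 4
x₀ = 2.0

Newton-Raphson formula: x_{n+1} = x_n - f(x_n)/f'(x_n)

Iteration 1:
  f(2.000000) = 11.000000
  f'(2.000000) = 16.000000
  x_1 = 2.000000 - 11.000000/16.000000 = 1.312500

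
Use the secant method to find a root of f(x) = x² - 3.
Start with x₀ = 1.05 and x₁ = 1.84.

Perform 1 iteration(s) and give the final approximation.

f(x) = x² - 3
x₀ = 1.05, x₁ = 1.84

Secant formula: x_{n+1} = x_n - f(x_n)(x_n - x_{n-1})/(f(x_n) - f(x_{n-1}))

Iteration 1:
  f(1.050000) = -1.897500
  f(1.840000) = 0.385600
  x_2 = 1.840000 - 0.385600×(1.840000 - 1.050000)/(0.385600 - (-1.897500))
       = 1.706574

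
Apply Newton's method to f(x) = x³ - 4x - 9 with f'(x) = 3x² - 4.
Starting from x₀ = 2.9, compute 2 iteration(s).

f(x) = x³ - 4x - 9
f'(x) = 3x² - 4
x₀ = 2.9

Newton-Raphson formula: x_{n+1} = x_n - f(x_n)/f'(x_n)

Iteration 1:
  f(2.900000) = 3.789000
  f'(2.900000) = 21.230000
  x_1 = 2.900000 - 3.789000/21.230000 = 2.721526
Iteration 2:
  f(2.721526) = 0.271435
  f'(2.721526) = 18.220114
  x_2 = 2.721526 - 0.271435/18.220114 = 2.706629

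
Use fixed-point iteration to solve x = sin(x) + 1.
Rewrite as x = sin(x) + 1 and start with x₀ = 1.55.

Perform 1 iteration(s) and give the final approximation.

Equation: x = sin(x) + 1
Fixed-point form: x = sin(x) + 1
x₀ = 1.55

x_1 = g(1.550000) = 1.999784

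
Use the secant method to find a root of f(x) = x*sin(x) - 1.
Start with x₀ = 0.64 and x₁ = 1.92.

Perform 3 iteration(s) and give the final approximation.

f(x) = x*sin(x) - 1
x₀ = 0.64, x₁ = 1.92

Secant formula: x_{n+1} = x_n - f(x_n)(x_n - x_{n-1})/(f(x_n) - f(x_{n-1}))

Iteration 1:
  f(0.640000) = -0.617795
  f(1.920000) = 0.804119
  x_2 = 1.920000 - 0.804119×(1.920000 - 0.640000)/(0.804119 - (-0.617795))
       = 1.196136
Iteration 2:
  f(1.920000) = 0.804119
  f(1.196136) = 0.113162
  x_3 = 1.196136 - 0.113162×(1.196136 - 1.920000)/(0.113162 - 0.804119)
       = 1.077584
Iteration 3:
  f(1.196136) = 0.113162
  f(1.077584) = -0.050846
  x_4 = 1.077584 - (-0.050846)×(1.077584 - 1.196136)/(-0.050846 - 0.113162)
       = 1.114338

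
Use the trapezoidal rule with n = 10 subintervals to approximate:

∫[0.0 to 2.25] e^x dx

f(x) = e^x
a = 0.0, b = 2.25, n = 10
h = (b - a)/n = 0.225000

Trapezoidal rule: (h/2)[f(x₀) + 2f(x₁) + 2f(x₂) + ... + f(xₙ)]

x_0 = 0.0000, f(x_0) = 1.000000, coefficient = 1
x_1 = 0.2250, f(x_1) = 1.252323, coefficient = 2
x_2 = 0.4500, f(x_2) = 1.568312, coefficient = 2
x_3 = 0.6750, f(x_3) = 1.964033, coefficient = 2
x_4 = 0.9000, f(x_4) = 2.459603, coefficient = 2
x_5 = 1.1250, f(x_5) = 3.080217, coefficient = 2
x_6 = 1.3500, f(x_6) = 3.857426, coefficient = 2
x_7 = 1.5750, f(x_7) = 4.830742, coefficient = 2
x_8 = 1.8000, f(x_8) = 6.049647, coefficient = 2
x_9 = 2.0250, f(x_9) = 7.576111, coefficient = 2
x_10 = 2.2500, f(x_10) = 9.487736, coefficient = 1

I ≈ (0.225000/2) × 75.764563 = 8.523513
Exact value: 8.487736
Error: 0.035777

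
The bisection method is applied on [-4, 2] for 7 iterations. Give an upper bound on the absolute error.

Bisection error bound: |error| ≤ (b-a)/2^n
|error| ≤ (2 - (-4))/2^7 = 6/2^7
|error| ≤ 0.0468750000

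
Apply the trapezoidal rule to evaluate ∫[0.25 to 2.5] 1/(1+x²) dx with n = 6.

f(x) = 1/(1+x²)
a = 0.25, b = 2.5, n = 6
h = (b - a)/n = 0.375000

Trapezoidal rule: (h/2)[f(x₀) + 2f(x₁) + 2f(x₂) + ... + f(xₙ)]

x_0 = 0.2500, f(x_0) = 0.941176, coefficient = 1
x_1 = 0.6250, f(x_1) = 0.719101, coefficient = 2
x_2 = 1.0000, f(x_2) = 0.500000, coefficient = 2
x_3 = 1.3750, f(x_3) = 0.345946, coefficient = 2
x_4 = 1.7500, f(x_4) = 0.246154, coefficient = 2
x_5 = 2.1250, f(x_5) = 0.181303, coefficient = 2
x_6 = 2.5000, f(x_6) = 0.137931, coefficient = 1

I ≈ (0.375000/2) × 5.064116 = 0.949522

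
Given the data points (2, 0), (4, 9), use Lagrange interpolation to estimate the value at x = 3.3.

Lagrange interpolation formula:
P(x) = Σ yᵢ × Lᵢ(x)
where Lᵢ(x) = Π_{j≠i} (x - xⱼ)/(xᵢ - xⱼ)

L_0(3.3) = (3.3 - 4)/(2 - 4) = 0.350000
L_1(3.3) = (3.3 - 2)/(4 - 2) = 0.650000

P(3.3) = 0×L_0(3.3) + 9×L_1(3.3)
P(3.3) = 5.850000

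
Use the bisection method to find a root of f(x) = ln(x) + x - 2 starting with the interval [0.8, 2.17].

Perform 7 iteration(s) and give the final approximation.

f(x) = ln(x) + x - 2
Initial interval: [0.8, 2.17]

Iteration 1:
  c_1 = (0.800000 + 2.170000)/2 = 1.485000
  f(c_1) = f(1.485000) = -0.119585
  f(a) × f(c) ≥ 0, new interval: [1.485000, 2.170000]
Iteration 2:
  c_2 = (1.485000 + 2.170000)/2 = 1.827500
  f(c_2) = f(1.827500) = 0.430449
  f(a) × f(c) < 0, new interval: [1.485000, 1.827500]
Iteration 3:
  c_3 = (1.485000 + 1.827500)/2 = 1.656250
  f(c_3) = f(1.656250) = 0.160806
  f(a) × f(c) < 0, new interval: [1.485000, 1.656250]
Iteration 4:
  c_4 = (1.485000 + 1.656250)/2 = 1.570625
  f(c_4) = f(1.570625) = 0.022099
  f(a) × f(c) < 0, new interval: [1.485000, 1.570625]
Iteration 5:
  c_5 = (1.485000 + 1.570625)/2 = 1.527813
  f(c_5) = f(1.527813) = -0.048351
  f(a) × f(c) ≥ 0, new interval: [1.527813, 1.570625]
Iteration 6:
  c_6 = (1.527813 + 1.570625)/2 = 1.549219
  f(c_6) = f(1.549219) = -0.013030
  f(a) × f(c) ≥ 0, new interval: [1.549219, 1.570625]
Iteration 7:
  c_7 = (1.549219 + 1.570625)/2 = 1.559922
  f(c_7) = f(1.559922) = 0.004558
  f(a) × f(c) < 0, new interval: [1.549219, 1.559922]

After 7 iteration(s), the approximation is c_7 = 1.559922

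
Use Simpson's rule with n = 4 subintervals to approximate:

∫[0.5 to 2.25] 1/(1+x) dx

f(x) = 1/(1+x)
a = 0.5, b = 2.25, n = 4
h = (b - a)/n = 0.437500

Simpson's rule: (h/3)[f(x₀) + 4f(x₁) + 2f(x₂) + ... + f(xₙ)]

x_0 = 0.5000, f(x_0) = 0.666667, coefficient = 1
x_1 = 0.9375, f(x_1) = 0.516129, coefficient = 4
x_2 = 1.3750, f(x_2) = 0.421053, coefficient = 2
x_3 = 1.8125, f(x_3) = 0.355556, coefficient = 4
x_4 = 2.2500, f(x_4) = 0.307692, coefficient = 1

I ≈ (0.437500/3) × 5.303203 = 0.773384
Exact value: 0.773190
Error: 0.000194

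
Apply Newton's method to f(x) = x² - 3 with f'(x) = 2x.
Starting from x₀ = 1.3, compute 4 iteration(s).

f(x) = x² - 3
f'(x) = 2x
x₀ = 1.3

Newton-Raphson formula: x_{n+1} = x_n - f(x_n)/f'(x_n)

Iteration 1:
  f(1.300000) = -1.310000
  f'(1.300000) = 2.600000
  x_1 = 1.300000 - (-1.310000)/2.600000 = 1.803846
Iteration 2:
  f(1.803846) = 0.253861
  f'(1.803846) = 3.607692
  x_2 = 1.803846 - 0.253861/3.607692 = 1.733480
Iteration 3:
  f(1.733480) = 0.004951
  f'(1.733480) = 3.466959
  x_3 = 1.733480 - 0.004951/3.466959 = 1.732051
Iteration 4:
  f(1.732051) = 0.000002
  f'(1.732051) = 3.464103
  x_4 = 1.732051 - 0.000002/3.464103 = 1.732051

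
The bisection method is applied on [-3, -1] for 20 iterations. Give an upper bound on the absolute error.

Bisection error bound: |error| ≤ (b-a)/2^n
|error| ≤ (-1 - (-3))/2^20 = 2/2^20
|error| ≤ 0.0000019073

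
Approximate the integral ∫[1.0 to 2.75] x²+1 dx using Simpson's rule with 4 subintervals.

f(x) = x²+1
a = 1.0, b = 2.75, n = 4
h = (b - a)/n = 0.437500

Simpson's rule: (h/3)[f(x₀) + 4f(x₁) + 2f(x₂) + ... + f(xₙ)]

x_0 = 1.0000, f(x_0) = 2.000000, coefficient = 1
x_1 = 1.4375, f(x_1) = 3.066406, coefficient = 4
x_2 = 1.8750, f(x_2) = 4.515625, coefficient = 2
x_3 = 2.3125, f(x_3) = 6.347656, coefficient = 4
x_4 = 2.7500, f(x_4) = 8.562500, coefficient = 1

I ≈ (0.437500/3) × 57.250000 = 8.348958
Exact value: 8.348958
Error: 0.000000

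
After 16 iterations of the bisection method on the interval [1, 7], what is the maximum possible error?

Bisection error bound: |error| ≤ (b-a)/2^n
|error| ≤ (7 - 1)/2^16 = 6/2^16
|error| ≤ 0.0000915527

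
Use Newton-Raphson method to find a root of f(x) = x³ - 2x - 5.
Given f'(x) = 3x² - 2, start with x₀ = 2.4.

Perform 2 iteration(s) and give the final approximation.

f(x) = x³ - 2x - 5
f'(x) = 3x² - 2
x₀ = 2.4

Newton-Raphson formula: x_{n+1} = x_n - f(x_n)/f'(x_n)

Iteration 1:
  f(2.400000) = 4.024000
  f'(2.400000) = 15.280000
  x_1 = 2.400000 - 4.024000/15.280000 = 2.136649
Iteration 2:
  f(2.136649) = 0.481082
  f'(2.136649) = 11.695810
  x_2 = 2.136649 - 0.481082/11.695810 = 2.095516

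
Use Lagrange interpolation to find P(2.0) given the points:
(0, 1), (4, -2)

Lagrange interpolation formula:
P(x) = Σ yᵢ × Lᵢ(x)
where Lᵢ(x) = Π_{j≠i} (x - xⱼ)/(xᵢ - xⱼ)

L_0(2.0) = (2.0 - 4)/(0 - 4) = 0.500000
L_1(2.0) = (2.0 - 0)/(4 - 0) = 0.500000

P(2.0) = 1×L_0(2.0) + (-2)×L_1(2.0)
P(2.0) = -0.500000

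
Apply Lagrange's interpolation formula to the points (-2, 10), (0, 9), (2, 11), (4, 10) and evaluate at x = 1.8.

Lagrange interpolation formula:
P(x) = Σ yᵢ × Lᵢ(x)
where Lᵢ(x) = Π_{j≠i} (x - xⱼ)/(xᵢ - xⱼ)

L_0(1.8) = (1.8 - 0)/(-2 - 0) × (1.8 - 2)/(-2 - 2) × (1.8 - 4)/(-2 - 4) = -0.016500
L_1(1.8) = (1.8 - (-2))/(0 - (-2)) × (1.8 - 2)/(0 - 2) × (1.8 - 4)/(0 - 4) = 0.104500
L_2(1.8) = (1.8 - (-2))/(2 - (-2)) × (1.8 - 0)/(2 - 0) × (1.8 - 4)/(2 - 4) = 0.940500
L_3(1.8) = (1.8 - (-2))/(4 - (-2)) × (1.8 - 0)/(4 - 0) × (1.8 - 2)/(4 - 2) = -0.028500

P(1.8) = 10×L_0(1.8) + 9×L_1(1.8) + 11×L_2(1.8) + 10×L_3(1.8)
P(1.8) = 10.836000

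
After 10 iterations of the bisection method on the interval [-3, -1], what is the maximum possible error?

Bisection error bound: |error| ≤ (b-a)/2^n
|error| ≤ (-1 - (-3))/2^10 = 2/2^10
|error| ≤ 0.0019531250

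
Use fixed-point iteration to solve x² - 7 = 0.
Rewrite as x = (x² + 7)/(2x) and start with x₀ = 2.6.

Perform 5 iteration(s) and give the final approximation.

Equation: x² - 7 = 0
Fixed-point form: x = (x² + 7)/(2x)
x₀ = 2.6

x_1 = g(2.600000) = 2.646154
x_2 = g(2.646154) = 2.645751
x_3 = g(2.645751) = 2.645751
x_4 = g(2.645751) = 2.645751
x_5 = g(2.645751) = 2.645751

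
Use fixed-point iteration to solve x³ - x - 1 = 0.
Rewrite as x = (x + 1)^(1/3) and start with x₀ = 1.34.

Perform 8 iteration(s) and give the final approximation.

Equation: x³ - x - 1 = 0
Fixed-point form: x = (x + 1)^(1/3)
x₀ = 1.34

x_1 = g(1.340000) = 1.327614
x_2 = g(1.327614) = 1.325268
x_3 = g(1.325268) = 1.324822
x_4 = g(1.324822) = 1.324738
x_5 = g(1.324738) = 1.324722
x_6 = g(1.324722) = 1.324719
x_7 = g(1.324719) = 1.324718
x_8 = g(1.324718) = 1.324718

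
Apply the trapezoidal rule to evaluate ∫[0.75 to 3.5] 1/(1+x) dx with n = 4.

f(x) = 1/(1+x)
a = 0.75, b = 3.5, n = 4
h = (b - a)/n = 0.687500

Trapezoidal rule: (h/2)[f(x₀) + 2f(x₁) + 2f(x₂) + ... + f(xₙ)]

x_0 = 0.7500, f(x_0) = 0.571429, coefficient = 1
x_1 = 1.4375, f(x_1) = 0.410256, coefficient = 2
x_2 = 2.1250, f(x_2) = 0.320000, coefficient = 2
x_3 = 2.8125, f(x_3) = 0.262295, coefficient = 2
x_4 = 3.5000, f(x_4) = 0.222222, coefficient = 1

I ≈ (0.687500/2) × 2.778754 = 0.955197
Exact value: 0.944462
Error: 0.010735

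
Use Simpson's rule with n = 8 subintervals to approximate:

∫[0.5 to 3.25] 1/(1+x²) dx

f(x) = 1/(1+x²)
a = 0.5, b = 3.25, n = 8
h = (b - a)/n = 0.343750

Simpson's rule: (h/3)[f(x₀) + 4f(x₁) + 2f(x₂) + ... + f(xₙ)]

x_0 = 0.5000, f(x_0) = 0.800000, coefficient = 1
x_1 = 0.8438, f(x_1) = 0.584141, coefficient = 4
x_2 = 1.1875, f(x_2) = 0.414911, coefficient = 2
x_3 = 1.5312, f(x_3) = 0.298978, coefficient = 4
x_4 = 1.8750, f(x_4) = 0.221453, coefficient = 2
x_5 = 2.2188, f(x_5) = 0.168838, coefficient = 4
x_6 = 2.5625, f(x_6) = 0.132163, coefficient = 2
x_7 = 2.9062, f(x_7) = 0.105862, coefficient = 4
x_8 = 3.2500, f(x_8) = 0.086486, coefficient = 1

I ≈ (0.343750/3) × 7.054816 = 0.808364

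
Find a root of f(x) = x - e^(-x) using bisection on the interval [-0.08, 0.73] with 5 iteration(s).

f(x) = x - e^(-x)
Initial interval: [-0.08, 0.73]

Iteration 1:
  c_1 = (-0.080000 + 0.730000)/2 = 0.325000
  f(c_1) = f(0.325000) = -0.397527
  f(a) × f(c) ≥ 0, new interval: [0.325000, 0.730000]
Iteration 2:
  c_2 = (0.325000 + 0.730000)/2 = 0.527500
  f(c_2) = f(0.527500) = -0.062578
  f(a) × f(c) ≥ 0, new interval: [0.527500, 0.730000]
Iteration 3:
  c_3 = (0.527500 + 0.730000)/2 = 0.628750
  f(c_3) = f(0.628750) = 0.095492
  f(a) × f(c) < 0, new interval: [0.527500, 0.628750]
Iteration 4:
  c_4 = (0.527500 + 0.628750)/2 = 0.578125
  f(c_4) = f(0.578125) = 0.017176
  f(a) × f(c) < 0, new interval: [0.527500, 0.578125]
Iteration 5:
  c_5 = (0.527500 + 0.578125)/2 = 0.552812
  f(c_5) = f(0.552812) = -0.022517
  f(a) × f(c) ≥ 0, new interval: [0.552812, 0.578125]

After 5 iteration(s), the approximation is c_5 = 0.552812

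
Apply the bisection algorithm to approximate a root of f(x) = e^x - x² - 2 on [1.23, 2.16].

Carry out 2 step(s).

f(x) = e^x - x² - 2
Initial interval: [1.23, 2.16]

Iteration 1:
  c_1 = (1.230000 + 2.160000)/2 = 1.695000
  f(c_1) = f(1.695000) = 0.573621
  f(a) × f(c) < 0, new interval: [1.230000, 1.695000]
Iteration 2:
  c_2 = (1.230000 + 1.695000)/2 = 1.462500
  f(c_2) = f(1.462500) = 0.177832
  f(a) × f(c) < 0, new interval: [1.230000, 1.462500]

After 2 iteration(s), the approximation is c_2 = 1.462500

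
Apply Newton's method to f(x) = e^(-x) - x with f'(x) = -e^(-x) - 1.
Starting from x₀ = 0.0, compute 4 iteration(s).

f(x) = e^(-x) - x
f'(x) = -e^(-x) - 1
x₀ = 0.0

Newton-Raphson formula: x_{n+1} = x_n - f(x_n)/f'(x_n)

Iteration 1:
  f(0.000000) = 1.000000
  f'(0.000000) = -2.000000
  x_1 = 0.000000 - 1.000000/(-2.000000) = 0.500000
Iteration 2:
  f(0.500000) = 0.106531
  f'(0.500000) = -1.606531
  x_2 = 0.500000 - 0.106531/(-1.606531) = 0.566311
Iteration 3:
  f(0.566311) = 0.001305
  f'(0.566311) = -1.567616
  x_3 = 0.566311 - 0.001305/(-1.567616) = 0.567143
Iteration 4:
  f(0.567143) = 0.000000
  f'(0.567143) = -1.567143
  x_4 = 0.567143 - 0.000000/(-1.567143) = 0.567143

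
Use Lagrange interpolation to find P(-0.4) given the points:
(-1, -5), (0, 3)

Lagrange interpolation formula:
P(x) = Σ yᵢ × Lᵢ(x)
where Lᵢ(x) = Π_{j≠i} (x - xⱼ)/(xᵢ - xⱼ)

L_0(-0.4) = (-0.4 - 0)/(-1 - 0) = 0.400000
L_1(-0.4) = (-0.4 - (-1))/(0 - (-1)) = 0.600000

P(-0.4) = (-5)×L_0(-0.4) + 3×L_1(-0.4)
P(-0.4) = -0.200000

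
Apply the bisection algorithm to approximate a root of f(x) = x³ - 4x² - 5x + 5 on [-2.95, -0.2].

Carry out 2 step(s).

f(x) = x³ - 4x² - 5x + 5
Initial interval: [-2.95, -0.2]

Iteration 1:
  c_1 = (-2.950000 + (-0.200000))/2 = -1.575000
  f(c_1) = f(-1.575000) = -0.954484
  f(a) × f(c) ≥ 0, new interval: [-1.575000, -0.200000]
Iteration 2:
  c_2 = (-1.575000 + (-0.200000))/2 = -0.887500
  f(c_2) = f(-0.887500) = 5.587830
  f(a) × f(c) < 0, new interval: [-1.575000, -0.887500]

After 2 iteration(s), the approximation is c_2 = -0.887500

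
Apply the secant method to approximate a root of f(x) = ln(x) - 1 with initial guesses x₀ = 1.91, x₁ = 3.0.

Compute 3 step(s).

f(x) = ln(x) - 1
x₀ = 1.91, x₁ = 3.0

Secant formula: x_{n+1} = x_n - f(x_n)(x_n - x_{n-1})/(f(x_n) - f(x_{n-1}))

Iteration 1:
  f(1.910000) = -0.352897
  f(3.000000) = 0.098612
  x_2 = 3.000000 - 0.098612×(3.000000 - 1.910000)/(0.098612 - (-0.352897))
       = 2.761937
Iteration 2:
  f(3.000000) = 0.098612
  f(2.761937) = 0.015932
  x_3 = 2.761937 - 0.015932×(2.761937 - 3.000000)/(0.015932 - 0.098612)
       = 2.716063
Iteration 3:
  f(2.761937) = 0.015932
  f(2.716063) = -0.000817
  x_4 = 2.716063 - (-0.000817)×(2.716063 - 2.761937)/(-0.000817 - 0.015932)
       = 2.718300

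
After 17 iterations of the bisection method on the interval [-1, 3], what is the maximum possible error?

Bisection error bound: |error| ≤ (b-a)/2^n
|error| ≤ (3 - (-1))/2^17 = 4/2^17
|error| ≤ 0.0000305176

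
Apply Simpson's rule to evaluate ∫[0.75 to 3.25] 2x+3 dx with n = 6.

f(x) = 2x+3
a = 0.75, b = 3.25, n = 6
h = (b - a)/n = 0.416667

Simpson's rule: (h/3)[f(x₀) + 4f(x₁) + 2f(x₂) + ... + f(xₙ)]

x_0 = 0.7500, f(x_0) = 4.500000, coefficient = 1
x_1 = 1.1667, f(x_1) = 5.333333, coefficient = 4
x_2 = 1.5833, f(x_2) = 6.166667, coefficient = 2
x_3 = 2.0000, f(x_3) = 7.000000, coefficient = 4
x_4 = 2.4167, f(x_4) = 7.833333, coefficient = 2
x_5 = 2.8333, f(x_5) = 8.666667, coefficient = 4
x_6 = 3.2500, f(x_6) = 9.500000, coefficient = 1

I ≈ (0.416667/3) × 126.000000 = 17.500000
Exact value: 17.500000
Error: 0.000000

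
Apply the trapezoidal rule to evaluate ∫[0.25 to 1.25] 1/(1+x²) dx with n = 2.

f(x) = 1/(1+x²)
a = 0.25, b = 1.25, n = 2
h = (b - a)/n = 0.500000

Trapezoidal rule: (h/2)[f(x₀) + 2f(x₁) + 2f(x₂) + ... + f(xₙ)]

x_0 = 0.2500, f(x_0) = 0.941176, coefficient = 1
x_1 = 0.7500, f(x_1) = 0.640000, coefficient = 2
x_2 = 1.2500, f(x_2) = 0.390244, coefficient = 1

I ≈ (0.500000/2) × 2.611420 = 0.652855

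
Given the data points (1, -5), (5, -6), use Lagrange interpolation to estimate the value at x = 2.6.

Lagrange interpolation formula:
P(x) = Σ yᵢ × Lᵢ(x)
where Lᵢ(x) = Π_{j≠i} (x - xⱼ)/(xᵢ - xⱼ)

L_0(2.6) = (2.6 - 5)/(1 - 5) = 0.600000
L_1(2.6) = (2.6 - 1)/(5 - 1) = 0.400000

P(2.6) = (-5)×L_0(2.6) + (-6)×L_1(2.6)
P(2.6) = -5.400000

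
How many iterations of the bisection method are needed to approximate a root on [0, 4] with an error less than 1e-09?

We need (b-a)/2^n ≤ 1e-09
(4 - 0)/2^n ≤ 1e-09
4/2^n ≤ 1e-09
2^n ≥ 4000000000
n ≥ log₂(4000000000) = 31.90
n ≥ 32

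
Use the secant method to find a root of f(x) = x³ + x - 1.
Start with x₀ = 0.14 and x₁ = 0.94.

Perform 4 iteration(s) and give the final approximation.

f(x) = x³ + x - 1
x₀ = 0.14, x₁ = 0.94

Secant formula: x_{n+1} = x_n - f(x_n)(x_n - x_{n-1})/(f(x_n) - f(x_{n-1}))

Iteration 1:
  f(0.140000) = -0.857256
  f(0.940000) = 0.770584
  x_2 = 0.940000 - 0.770584×(0.940000 - 0.140000)/(0.770584 - (-0.857256))
       = 0.561297
Iteration 2:
  f(0.940000) = 0.770584
  f(0.561297) = -0.261863
  x_3 = 0.561297 - (-0.261863)×(0.561297 - 0.940000)/(-0.261863 - 0.770584)
       = 0.657349
Iteration 3:
  f(0.561297) = -0.261863
  f(0.657349) = -0.058605
  x_4 = 0.657349 - (-0.058605)×(0.657349 - 0.561297)/(-0.058605 - (-0.261863))
       = 0.685044
Iteration 4:
  f(0.657349) = -0.058605
  f(0.685044) = 0.006524
  x_5 = 0.685044 - 0.006524×(0.685044 - 0.657349)/(0.006524 - (-0.058605))
       = 0.682269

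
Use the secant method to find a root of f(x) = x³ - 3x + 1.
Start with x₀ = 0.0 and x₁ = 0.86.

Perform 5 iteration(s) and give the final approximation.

f(x) = x³ - 3x + 1
x₀ = 0.0, x₁ = 0.86

Secant formula: x_{n+1} = x_n - f(x_n)(x_n - x_{n-1})/(f(x_n) - f(x_{n-1}))

Iteration 1:
  f(0.000000) = 1.000000
  f(0.860000) = -0.943944
  x_2 = 0.860000 - (-0.943944)×(0.860000 - 0.000000)/(-0.943944 - 1.000000)
       = 0.442400
Iteration 2:
  f(0.860000) = -0.943944
  f(0.442400) = -0.240613
  x_3 = 0.442400 - (-0.240613)×(0.442400 - 0.860000)/(-0.240613 - (-0.943944))
       = 0.299536
Iteration 3:
  f(0.442400) = -0.240613
  f(0.299536) = 0.128267
  x_4 = 0.299536 - 0.128267×(0.299536 - 0.442400)/(0.128267 - (-0.240613))
       = 0.349212
Iteration 4:
  f(0.299536) = 0.128267
  f(0.349212) = -0.005051
  x_5 = 0.349212 - (-0.005051)×(0.349212 - 0.299536)/(-0.005051 - 0.128267)
       = 0.347330
Iteration 5:
  f(0.349212) = -0.005051
  f(0.347330) = -0.000090
  x_6 = 0.347330 - (-0.000090)×(0.347330 - 0.349212)/(-0.000090 - (-0.005051))
       = 0.347296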